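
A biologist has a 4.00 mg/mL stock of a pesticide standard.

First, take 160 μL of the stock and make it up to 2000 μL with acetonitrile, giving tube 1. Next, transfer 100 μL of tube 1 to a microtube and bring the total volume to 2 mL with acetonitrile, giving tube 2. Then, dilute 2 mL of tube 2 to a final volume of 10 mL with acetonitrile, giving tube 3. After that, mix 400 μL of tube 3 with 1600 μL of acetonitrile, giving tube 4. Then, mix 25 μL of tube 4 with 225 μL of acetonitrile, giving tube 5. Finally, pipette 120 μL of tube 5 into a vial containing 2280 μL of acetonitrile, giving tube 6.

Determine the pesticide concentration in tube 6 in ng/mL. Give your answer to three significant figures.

3.20 ng/mL

Step 1: 160 μL brought to 2000 μL → factor 2000/160 = 12.5
Step 2: 100 μL brought to 2 mL → factor 2000/100 = 20
Step 3: 2 mL brought to 10 mL → factor 10/2 = 5
Step 4: 400 μL + 1600 μL = 2000 μL total → factor 2000/400 = 5
Step 5: 25 μL + 225 μL = 250 μL total → factor 250/25 = 10
Step 6: 120 μL + 2280 μL = 2400 μL total → factor 2400/120 = 20
Overall dilution factor = 12.5 × 20 × 5 × 5 × 10 × 20 = 1.25 × 10^6
Final = 4.00 mg/mL / 1.25 × 10^6 = 3.200 × 10^-6 mg/mL = 3.20 ng/mL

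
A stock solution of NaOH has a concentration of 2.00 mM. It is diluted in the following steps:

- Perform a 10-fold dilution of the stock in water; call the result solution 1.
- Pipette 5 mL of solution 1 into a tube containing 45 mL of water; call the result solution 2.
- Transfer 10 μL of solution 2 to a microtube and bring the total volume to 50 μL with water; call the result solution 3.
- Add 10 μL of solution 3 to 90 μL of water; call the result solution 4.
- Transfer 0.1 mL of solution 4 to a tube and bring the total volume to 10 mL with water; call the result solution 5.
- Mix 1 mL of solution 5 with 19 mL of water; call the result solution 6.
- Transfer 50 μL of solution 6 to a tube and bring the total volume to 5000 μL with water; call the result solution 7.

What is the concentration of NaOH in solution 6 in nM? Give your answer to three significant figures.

0.200 nM

Step 1: 10-fold → factor 10
Step 2: 5 mL + 45 mL = 50 mL total → factor 50/5 = 10
Step 3: 10 μL brought to 50 μL → factor 50/10 = 5
Step 4: 10 μL + 90 μL = 100 μL total → factor 100/10 = 10
Step 5: 0.1 mL brought to 10 mL → factor 10/0.1 = 100
Step 6: 1 mL + 19 mL = 20 mL total → factor 20/1 = 20
Dilution factor through solution 6 = 10 × 10 × 5 × 10 × 100 × 20 = 1 × 10^7
[solution 6] = 2.00 mM / 1 × 10^7 = 2.000 × 10^-7 mM = 0.200 nM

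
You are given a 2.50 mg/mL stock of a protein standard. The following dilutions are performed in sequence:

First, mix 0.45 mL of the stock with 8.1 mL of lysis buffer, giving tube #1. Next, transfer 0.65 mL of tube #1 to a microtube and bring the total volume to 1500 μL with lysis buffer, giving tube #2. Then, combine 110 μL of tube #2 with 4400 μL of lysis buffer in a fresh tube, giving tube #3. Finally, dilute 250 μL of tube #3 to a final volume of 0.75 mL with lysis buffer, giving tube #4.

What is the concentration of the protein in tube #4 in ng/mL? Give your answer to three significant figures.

464 ng/mL

Step 1: 0.45 mL + 8.1 mL = 8.55 mL total → factor 8.55/0.45 = 19
Step 2: 0.65 mL brought to 1500 μL → factor 1.5/0.65 = 2.3077
Step 3: 110 μL + 4400 μL = 4510 μL total → factor 4510/110 = 41
Step 4: 250 μL brought to 0.75 mL → factor 750/250 = 3
Overall dilution factor = 19 × 2.3077 × 41 × 3 = 5393.1
Final = 2.50 mg/mL / 5393.1 = 0.0004636 mg/mL = 464 ng/mL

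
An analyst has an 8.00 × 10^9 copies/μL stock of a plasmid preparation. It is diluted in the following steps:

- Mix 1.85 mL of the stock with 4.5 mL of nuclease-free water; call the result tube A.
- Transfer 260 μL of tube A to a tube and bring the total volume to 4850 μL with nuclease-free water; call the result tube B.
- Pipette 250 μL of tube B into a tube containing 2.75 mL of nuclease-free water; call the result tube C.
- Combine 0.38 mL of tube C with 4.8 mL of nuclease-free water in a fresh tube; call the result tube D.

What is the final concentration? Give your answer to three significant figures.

Step 1: 1.85 mL + 4.5 mL = 6.35 mL total → factor 6.35/1.85 = 3.4324
Step 2: 260 μL brought to 4850 μL → factor 4850/260 = 18.654
Step 3: 250 μL + 2.75 mL = 3000 μL total → factor 3000/250 = 12
Step 4: 0.38 mL + 4.8 mL = 5.18 mL total → factor 5.18/0.38 = 13.632
Overall dilution factor = 3.4324 × 18.654 × 12 × 13.632 = 10474
Final = 8.00 × 10^9 copies/μL / 10474 = 7.64 × 10^5 copies/μL

7.64 × 10^5 copies/μL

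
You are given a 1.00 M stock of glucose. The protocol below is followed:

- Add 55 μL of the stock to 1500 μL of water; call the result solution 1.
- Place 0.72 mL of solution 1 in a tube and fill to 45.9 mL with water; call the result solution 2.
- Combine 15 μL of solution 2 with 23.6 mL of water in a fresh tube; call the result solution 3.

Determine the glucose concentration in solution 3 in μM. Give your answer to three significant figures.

Step 1: 55 μL + 1500 μL = 1555 μL total → factor 1555/55 = 28.273
Step 2: 0.72 mL brought to 45.9 mL → factor 45.9/0.72 = 63.75
Step 3: 15 μL + 23.6 mL = 23615 μL total → factor 23615/15 = 1574.3
Overall dilution factor = 28.273 × 63.75 × 1574.3 = 2.8376 × 10^6
Final = 1.00 M / 2.8376 × 10^6 = 3.524 × 10^-7 M = 0.352 μM

0.352 μM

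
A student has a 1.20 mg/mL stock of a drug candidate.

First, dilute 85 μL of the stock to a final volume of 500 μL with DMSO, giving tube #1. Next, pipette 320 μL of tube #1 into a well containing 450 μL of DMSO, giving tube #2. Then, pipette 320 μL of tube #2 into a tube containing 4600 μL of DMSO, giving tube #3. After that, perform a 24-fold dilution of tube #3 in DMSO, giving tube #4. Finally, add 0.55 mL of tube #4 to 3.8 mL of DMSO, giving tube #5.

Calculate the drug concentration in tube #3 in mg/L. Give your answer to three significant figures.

Step 1: 85 μL brought to 500 μL → factor 500/85 = 5.8824
Step 2: 320 μL + 450 μL = 770 μL total → factor 770/320 = 2.4062
Step 3: 320 μL + 4600 μL = 4920 μL total → factor 4920/320 = 15.375
Dilution factor through tube #3 = 5.8824 × 2.4062 × 15.375 = 217.62
[tube #3] = 1.20 mg/mL / 217.62 = 0.005514 mg/mL = 5.51 mg/L

5.51 mg/L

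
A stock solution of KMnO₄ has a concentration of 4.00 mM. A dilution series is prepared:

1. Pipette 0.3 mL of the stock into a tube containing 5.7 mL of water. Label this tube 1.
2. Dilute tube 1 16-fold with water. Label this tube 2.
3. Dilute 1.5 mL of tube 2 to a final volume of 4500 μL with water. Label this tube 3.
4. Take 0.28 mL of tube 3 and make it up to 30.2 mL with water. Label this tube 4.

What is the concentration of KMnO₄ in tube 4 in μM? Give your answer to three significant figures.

0.0386 μM

Step 1: 0.3 mL + 5.7 mL = 6 mL total → factor 6/0.3 = 20
Step 2: 16-fold → factor 16
Step 3: 1.5 mL brought to 4500 μL → factor 4.5/1.5 = 3
Step 4: 0.28 mL brought to 30.2 mL → factor 30.2/0.28 = 107.86
Overall dilution factor = 20 × 16 × 3 × 107.86 = 1.0354 × 10^5
Final = 4.00 mM / 1.0354 × 10^5 = 3.863 × 10^-5 mM = 0.0386 μM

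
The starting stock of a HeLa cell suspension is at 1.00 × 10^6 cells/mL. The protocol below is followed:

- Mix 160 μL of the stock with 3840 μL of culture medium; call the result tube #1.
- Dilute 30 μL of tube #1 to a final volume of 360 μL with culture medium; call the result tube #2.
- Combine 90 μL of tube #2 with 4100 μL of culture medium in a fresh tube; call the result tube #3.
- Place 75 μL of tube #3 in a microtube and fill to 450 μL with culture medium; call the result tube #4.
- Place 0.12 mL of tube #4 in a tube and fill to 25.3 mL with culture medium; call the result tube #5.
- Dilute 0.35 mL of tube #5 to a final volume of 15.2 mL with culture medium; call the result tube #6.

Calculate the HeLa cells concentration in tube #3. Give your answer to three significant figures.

71.6 cells/mL

Step 1: 160 μL + 3840 μL = 4000 μL total → factor 4000/160 = 25
Step 2: 30 μL brought to 360 μL → factor 360/30 = 12
Step 3: 90 μL + 4100 μL = 4190 μL total → factor 4190/90 = 46.556
Dilution factor through tube #3 = 25 × 12 × 46.556 = 13967
[tube #3] = 1.00 × 10^6 cells/mL / 13967 = 71.6 cells/mL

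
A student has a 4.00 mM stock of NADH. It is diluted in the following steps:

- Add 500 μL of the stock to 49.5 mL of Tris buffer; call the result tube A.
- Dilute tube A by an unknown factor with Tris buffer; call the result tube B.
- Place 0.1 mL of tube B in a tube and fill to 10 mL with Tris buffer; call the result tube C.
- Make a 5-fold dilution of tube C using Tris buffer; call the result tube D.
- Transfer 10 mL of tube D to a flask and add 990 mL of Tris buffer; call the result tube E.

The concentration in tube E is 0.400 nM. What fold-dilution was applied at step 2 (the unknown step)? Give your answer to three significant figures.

2.00-fold

Step 1: 500 μL + 49.5 mL = 50000 μL total → factor 50000/500 = 100
Step 2: unknown factor x
Step 3: 0.1 mL brought to 10 mL → factor 10/0.1 = 100
Step 4: 5-fold → factor 5
Step 5: 10 mL + 990 mL = 1000 mL total → factor 1000/10 = 100
Product of known-step factors = 5 × 10^6
Overall factor = 4.00 mM / (0.400 nM) = 1 × 10^7
x = 1 × 10^7 / 5 × 10^6 = 2.00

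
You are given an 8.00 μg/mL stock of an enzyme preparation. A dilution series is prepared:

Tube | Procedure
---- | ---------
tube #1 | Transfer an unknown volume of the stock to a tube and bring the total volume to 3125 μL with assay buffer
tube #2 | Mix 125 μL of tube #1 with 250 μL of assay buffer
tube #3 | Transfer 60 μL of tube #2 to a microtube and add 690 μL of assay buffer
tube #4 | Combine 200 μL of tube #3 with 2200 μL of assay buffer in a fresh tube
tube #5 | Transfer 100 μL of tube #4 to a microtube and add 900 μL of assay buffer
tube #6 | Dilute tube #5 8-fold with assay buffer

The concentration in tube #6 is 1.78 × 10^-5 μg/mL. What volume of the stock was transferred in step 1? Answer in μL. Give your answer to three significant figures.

Step 1: v brought to 3125 μL → factor = 3125 μL/v
Step 2: 125 μL + 250 μL = 375 μL total → factor 375/125 = 3
Step 3: 60 μL + 690 μL = 750 μL total → factor 750/60 = 12.5
Step 4: 200 μL + 2200 μL = 2400 μL total → factor 2400/200 = 12
Step 5: 100 μL + 900 μL = 1000 μL total → factor 1000/100 = 10
Step 6: 8-fold → factor 8
Product of known-step factors = 36000
Overall factor = 8.00 μg/mL / (1.78 × 10^-5 μg/mL) = 4.4944 × 10^5
Step-1 factor = 4.4944 × 10^5 / 36000 = 12.484
v = 3125 μL / 12.484 = 250 μL

250 μL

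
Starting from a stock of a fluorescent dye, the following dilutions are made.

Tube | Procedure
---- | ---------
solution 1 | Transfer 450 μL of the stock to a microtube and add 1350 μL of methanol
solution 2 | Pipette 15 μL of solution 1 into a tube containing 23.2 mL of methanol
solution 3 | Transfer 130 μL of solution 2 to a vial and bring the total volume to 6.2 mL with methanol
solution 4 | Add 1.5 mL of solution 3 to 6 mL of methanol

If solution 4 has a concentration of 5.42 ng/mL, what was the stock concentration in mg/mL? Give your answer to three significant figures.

Step 1: 450 μL + 1350 μL = 1800 μL total → factor 1800/450 = 4
Step 2: 15 μL + 23.2 mL = 23215 μL total → factor 23215/15 = 1547.7
Step 3: 130 μL brought to 6.2 mL → factor 6200/130 = 47.692
Step 4: 1.5 mL + 6 mL = 7.5 mL total → factor 7.5/1.5 = 5
Overall dilution factor = 4 × 1547.7 × 47.692 × 5 = 1.4762 × 10^6
Stock = 5.42 ng/mL × 1.4762 × 10^6 = 8.001 × 10^6 ng/mL = 8.00 mg/mL

8.00 mg/mL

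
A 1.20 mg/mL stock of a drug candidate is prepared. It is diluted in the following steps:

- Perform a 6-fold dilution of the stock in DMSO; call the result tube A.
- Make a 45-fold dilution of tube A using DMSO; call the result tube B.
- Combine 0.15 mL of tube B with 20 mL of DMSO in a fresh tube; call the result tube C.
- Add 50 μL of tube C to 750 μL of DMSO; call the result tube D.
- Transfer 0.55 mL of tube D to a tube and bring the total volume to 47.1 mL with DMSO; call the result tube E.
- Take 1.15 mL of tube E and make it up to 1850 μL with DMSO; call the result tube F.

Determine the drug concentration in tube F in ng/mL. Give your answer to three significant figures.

Step 1: 6-fold → factor 6
Step 2: 45-fold → factor 45
Step 3: 0.15 mL + 20 mL = 20.15 mL total → factor 20.15/0.15 = 134.33
Step 4: 50 μL + 750 μL = 800 μL total → factor 800/50 = 16
Step 5: 0.55 mL brought to 47.1 mL → factor 47.1/0.55 = 85.636
Step 6: 1.15 mL brought to 1850 μL → factor 1.85/1.15 = 1.6087
Overall dilution factor = 6 × 45 × 134.33 × 16 × 85.636 × 1.6087 = 7.9947 × 10^7
Final = 1.20 mg/mL / 7.9947 × 10^7 = 1.501 × 10^-8 mg/mL = 0.0150 ng/mL

0.0150 ng/mL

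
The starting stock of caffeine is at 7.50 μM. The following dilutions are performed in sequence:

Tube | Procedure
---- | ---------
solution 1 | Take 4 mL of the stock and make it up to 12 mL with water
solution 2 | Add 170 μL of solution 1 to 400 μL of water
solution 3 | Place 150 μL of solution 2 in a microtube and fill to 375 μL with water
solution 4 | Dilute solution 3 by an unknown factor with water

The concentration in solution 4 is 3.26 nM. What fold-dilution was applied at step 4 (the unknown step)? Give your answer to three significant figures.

Step 1: 4 mL brought to 12 mL → factor 12/4 = 3
Step 2: 170 μL + 400 μL = 570 μL total → factor 570/170 = 3.3529
Step 3: 150 μL brought to 375 μL → factor 375/150 = 2.5
Step 4: unknown factor x
Product of known-step factors = 25.147
Overall factor = 7.50 μM / (3.26 nM) = 2300.6
x = 2300.6 / 25.147 = 91.5

91.5-fold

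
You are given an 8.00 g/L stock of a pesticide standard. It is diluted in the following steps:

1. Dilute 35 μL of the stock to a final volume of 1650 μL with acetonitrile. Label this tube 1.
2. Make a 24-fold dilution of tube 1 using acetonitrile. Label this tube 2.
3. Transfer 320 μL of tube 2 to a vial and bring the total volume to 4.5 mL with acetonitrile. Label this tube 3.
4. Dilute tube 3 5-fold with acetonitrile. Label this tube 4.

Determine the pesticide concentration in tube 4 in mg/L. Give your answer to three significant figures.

Step 1: 35 μL brought to 1650 μL → factor 1650/35 = 47.143
Step 2: 24-fold → factor 24
Step 3: 320 μL brought to 4.5 mL → factor 4500/320 = 14.062
Step 4: 5-fold → factor 5
Overall dilution factor = 47.143 × 24 × 14.062 × 5 = 79554
Final = 8.00 g/L / 79554 = 0.0001006 g/L = 0.101 mg/L

0.101 mg/L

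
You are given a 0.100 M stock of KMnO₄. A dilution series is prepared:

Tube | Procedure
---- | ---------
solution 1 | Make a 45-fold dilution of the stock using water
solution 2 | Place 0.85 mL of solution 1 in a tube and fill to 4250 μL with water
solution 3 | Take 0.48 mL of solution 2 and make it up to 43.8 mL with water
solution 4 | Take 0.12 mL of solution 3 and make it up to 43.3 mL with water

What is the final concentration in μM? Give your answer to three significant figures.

0.0135 μM

Step 1: 45-fold → factor 45
Step 2: 0.85 mL brought to 4250 μL → factor 4.25/0.85 = 5
Step 3: 0.48 mL brought to 43.8 mL → factor 43.8/0.48 = 91.25
Step 4: 0.12 mL brought to 43.3 mL → factor 43.3/0.12 = 360.83
Overall dilution factor = 45 × 5 × 91.25 × 360.83 = 7.4084 × 10^6
Final = 0.100 M / 7.4084 × 10^6 = 1.350 × 10^-8 M = 0.0135 μM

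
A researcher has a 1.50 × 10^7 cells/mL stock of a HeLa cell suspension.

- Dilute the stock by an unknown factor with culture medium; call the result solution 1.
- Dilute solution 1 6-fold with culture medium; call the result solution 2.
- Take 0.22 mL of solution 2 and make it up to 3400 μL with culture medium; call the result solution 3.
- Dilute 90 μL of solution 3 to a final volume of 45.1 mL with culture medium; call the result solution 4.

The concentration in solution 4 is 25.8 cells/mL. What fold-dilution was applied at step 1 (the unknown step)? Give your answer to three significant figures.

Step 1: unknown factor x
Step 2: 6-fold → factor 6
Step 3: 0.22 mL brought to 3400 μL → factor 3.4/0.22 = 15.455
Step 4: 90 μL brought to 45.1 mL → factor 45100/90 = 501.11
Product of known-step factors = 46467
Overall factor = 1.50 × 10^7 cells/mL / (25.8 cells/mL) = 5.814 × 10^5
x = 5.814 × 10^5 / 46467 = 12.5

12.5-fold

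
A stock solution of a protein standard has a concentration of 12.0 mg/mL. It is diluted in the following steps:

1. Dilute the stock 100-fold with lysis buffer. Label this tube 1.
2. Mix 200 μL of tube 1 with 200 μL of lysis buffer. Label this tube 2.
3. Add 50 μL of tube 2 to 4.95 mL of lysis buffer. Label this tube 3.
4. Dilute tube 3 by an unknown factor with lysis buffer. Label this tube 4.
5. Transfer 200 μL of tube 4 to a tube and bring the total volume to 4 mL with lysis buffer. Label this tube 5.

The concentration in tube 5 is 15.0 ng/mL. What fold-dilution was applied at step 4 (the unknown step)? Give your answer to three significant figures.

2.00-fold

Step 1: 100-fold → factor 100
Step 2: 200 μL + 200 μL = 400 μL total → factor 400/200 = 2
Step 3: 50 μL + 4.95 mL = 5000 μL total → factor 5000/50 = 100
Step 4: unknown factor x
Step 5: 200 μL brought to 4 mL → factor 4000/200 = 20
Product of known-step factors = 4 × 10^5
Overall factor = 12.0 mg/mL / (15.0 ng/mL) = 8 × 10^5
x = 8 × 10^5 / 4 × 10^5 = 2.00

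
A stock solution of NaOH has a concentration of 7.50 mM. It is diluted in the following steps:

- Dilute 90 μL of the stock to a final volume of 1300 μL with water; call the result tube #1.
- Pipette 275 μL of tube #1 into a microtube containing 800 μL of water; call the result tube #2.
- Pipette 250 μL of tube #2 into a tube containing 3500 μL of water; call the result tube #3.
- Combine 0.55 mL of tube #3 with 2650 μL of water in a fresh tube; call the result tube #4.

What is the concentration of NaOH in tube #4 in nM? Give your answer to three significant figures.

1.52 × 10^3 nM

Step 1: 90 μL brought to 1300 μL → factor 1300/90 = 14.444
Step 2: 275 μL + 800 μL = 1075 μL total → factor 1075/275 = 3.9091
Step 3: 250 μL + 3500 μL = 3750 μL total → factor 3750/250 = 15
Step 4: 0.55 mL + 2650 μL = 3.2 mL total → factor 3.2/0.55 = 5.8182
Overall dilution factor = 14.444 × 3.9091 × 15 × 5.8182 = 4927.8
Final = 7.50 mM / 4927.8 = 0.001522 mM = 1.52 × 10^3 nM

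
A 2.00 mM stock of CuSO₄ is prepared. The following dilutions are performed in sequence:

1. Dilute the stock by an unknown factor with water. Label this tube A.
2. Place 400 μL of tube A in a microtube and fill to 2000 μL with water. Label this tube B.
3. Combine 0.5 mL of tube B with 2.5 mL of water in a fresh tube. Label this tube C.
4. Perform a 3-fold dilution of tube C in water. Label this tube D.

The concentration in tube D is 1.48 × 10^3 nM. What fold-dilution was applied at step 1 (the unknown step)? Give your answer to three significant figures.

15.0-fold

Step 1: unknown factor x
Step 2: 400 μL brought to 2000 μL → factor 2000/400 = 5
Step 3: 0.5 mL + 2.5 mL = 3 mL total → factor 3/0.5 = 6
Step 4: 3-fold → factor 3
Product of known-step factors = 90
Overall factor = 2.00 mM / (1.48 × 10^3 nM) = 1351.4
x = 1351.4 / 90 = 15.0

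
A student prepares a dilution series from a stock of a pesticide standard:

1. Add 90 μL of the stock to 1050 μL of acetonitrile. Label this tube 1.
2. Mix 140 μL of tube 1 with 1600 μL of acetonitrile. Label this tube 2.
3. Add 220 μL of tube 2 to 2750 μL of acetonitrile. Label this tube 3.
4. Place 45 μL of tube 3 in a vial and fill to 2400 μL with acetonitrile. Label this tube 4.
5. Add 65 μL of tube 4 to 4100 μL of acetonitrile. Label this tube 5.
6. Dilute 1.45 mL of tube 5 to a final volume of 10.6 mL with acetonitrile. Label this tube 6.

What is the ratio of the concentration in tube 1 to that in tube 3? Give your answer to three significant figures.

Step 1: 90 μL + 1050 μL = 1140 μL total → factor 1140/90 = 12.667
Step 2: 140 μL + 1600 μL = 1740 μL total → factor 1740/140 = 12.429
Step 3: 220 μL + 2750 μL = 2970 μL total → factor 2970/220 = 13.5
Dilution factor to tube 1 = 12.667; to tube 3 = 2125.3
[tube 1]/[tube 3] = (factor to tube 3)/(factor to tube 1) = 2125.3/12.667 = 168

168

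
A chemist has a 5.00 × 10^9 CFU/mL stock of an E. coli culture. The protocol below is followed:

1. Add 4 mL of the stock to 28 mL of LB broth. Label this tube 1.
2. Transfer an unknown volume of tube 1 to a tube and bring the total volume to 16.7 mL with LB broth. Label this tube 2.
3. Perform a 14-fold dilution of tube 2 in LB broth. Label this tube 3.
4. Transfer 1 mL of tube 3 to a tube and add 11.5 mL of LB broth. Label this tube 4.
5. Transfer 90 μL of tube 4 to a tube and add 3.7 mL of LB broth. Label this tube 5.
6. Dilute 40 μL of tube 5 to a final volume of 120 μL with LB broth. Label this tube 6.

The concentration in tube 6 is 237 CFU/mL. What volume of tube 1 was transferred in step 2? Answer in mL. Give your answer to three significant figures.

0.140 mL

Step 1: 4 mL + 28 mL = 32 mL total → factor 32/4 = 8
Step 2: v brought to 16.7 mL → factor = 16.7 mL/v
Step 3: 14-fold → factor 14
Step 4: 1 mL + 11.5 mL = 12.5 mL total → factor 12.5/1 = 12.5
Step 5: 90 μL + 3.7 mL = 3790 μL total → factor 3790/90 = 42.111
Step 6: 40 μL brought to 120 μL → factor 120/40 = 3
Product of known-step factors = 1.7687 × 10^5
Overall factor = 5.00 × 10^9 CFU/mL / (237 CFU/mL) = 2.1097 × 10^7
Step-2 factor = 2.1097 × 10^7 / 1.7687 × 10^5 = 119.28
v = 16.7 mL / 119.28 = 0.140 mL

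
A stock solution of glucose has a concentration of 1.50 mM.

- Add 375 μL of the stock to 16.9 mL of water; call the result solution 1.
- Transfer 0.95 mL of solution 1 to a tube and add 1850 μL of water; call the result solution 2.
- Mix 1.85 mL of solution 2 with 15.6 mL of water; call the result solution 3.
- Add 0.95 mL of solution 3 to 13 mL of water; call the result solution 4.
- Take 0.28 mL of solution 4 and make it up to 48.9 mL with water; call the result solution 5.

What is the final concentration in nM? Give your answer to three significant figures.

0.457 nM

Step 1: 375 μL + 16.9 mL = 17275 μL total → factor 17275/375 = 46.067
Step 2: 0.95 mL + 1850 μL = 2.8 mL total → factor 2.8/0.95 = 2.9474
Step 3: 1.85 mL + 15.6 mL = 17.45 mL total → factor 17.45/1.85 = 9.4324
Step 4: 0.95 mL + 13 mL = 13.95 mL total → factor 13.95/0.95 = 14.684
Step 5: 0.28 mL brought to 48.9 mL → factor 48.9/0.28 = 174.64
Overall dilution factor = 46.067 × 2.9474 × 9.4324 × 14.684 × 174.64 = 3.2843 × 10^6
Final = 1.50 mM / 3.2843 × 10^6 = 4.567 × 10^-7 mM = 0.457 nM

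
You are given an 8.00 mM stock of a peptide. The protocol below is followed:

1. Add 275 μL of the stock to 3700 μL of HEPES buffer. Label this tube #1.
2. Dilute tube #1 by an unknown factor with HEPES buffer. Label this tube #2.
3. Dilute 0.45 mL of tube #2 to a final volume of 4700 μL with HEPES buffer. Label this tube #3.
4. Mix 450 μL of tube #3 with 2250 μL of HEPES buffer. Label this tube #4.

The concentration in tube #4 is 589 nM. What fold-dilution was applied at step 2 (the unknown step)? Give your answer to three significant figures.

Step 1: 275 μL + 3700 μL = 3975 μL total → factor 3975/275 = 14.455
Step 2: unknown factor x
Step 3: 0.45 mL brought to 4700 μL → factor 4.7/0.45 = 10.444
Step 4: 450 μL + 2250 μL = 2700 μL total → factor 2700/450 = 6
Product of known-step factors = 905.82
Overall factor = 8.00 mM / (589 nM) = 13582
x = 13582 / 905.82 = 15.0

15.0-fold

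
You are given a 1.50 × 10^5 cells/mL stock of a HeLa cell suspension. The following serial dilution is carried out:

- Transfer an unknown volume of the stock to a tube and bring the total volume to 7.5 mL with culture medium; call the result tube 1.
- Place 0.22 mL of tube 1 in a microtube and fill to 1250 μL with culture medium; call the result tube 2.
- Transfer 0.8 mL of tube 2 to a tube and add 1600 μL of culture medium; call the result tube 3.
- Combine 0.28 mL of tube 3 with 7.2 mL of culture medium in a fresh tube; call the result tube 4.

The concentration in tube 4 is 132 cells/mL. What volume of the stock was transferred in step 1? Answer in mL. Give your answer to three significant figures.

Step 1: v brought to 7.5 mL → factor = 7.5 mL/v
Step 2: 0.22 mL brought to 1250 μL → factor 1.25/0.22 = 5.6818
Step 3: 0.8 mL + 1600 μL = 2.4 mL total → factor 2.4/0.8 = 3
Step 4: 0.28 mL + 7.2 mL = 7.48 mL total → factor 7.48/0.28 = 26.714
Product of known-step factors = 455.36
Overall factor = 1.50 × 10^5 cells/mL / (132 cells/mL) = 1136.4
Step-1 factor = 1136.4 / 455.36 = 2.4955
v = 7.5 mL / 2.4955 = 3.01 mL

3.01 mL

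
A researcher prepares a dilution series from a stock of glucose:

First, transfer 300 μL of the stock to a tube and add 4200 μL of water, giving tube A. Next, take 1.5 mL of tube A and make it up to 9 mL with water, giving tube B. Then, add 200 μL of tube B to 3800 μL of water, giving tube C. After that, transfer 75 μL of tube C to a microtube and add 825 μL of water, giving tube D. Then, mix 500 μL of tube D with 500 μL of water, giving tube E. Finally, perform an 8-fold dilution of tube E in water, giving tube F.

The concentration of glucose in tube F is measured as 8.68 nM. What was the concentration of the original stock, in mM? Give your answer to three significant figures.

Step 1: 300 μL + 4200 μL = 4500 μL total → factor 4500/300 = 15
Step 2: 1.5 mL brought to 9 mL → factor 9/1.5 = 6
Step 3: 200 μL + 3800 μL = 4000 μL total → factor 4000/200 = 20
Step 4: 75 μL + 825 μL = 900 μL total → factor 900/75 = 12
Step 5: 500 μL + 500 μL = 1000 μL total → factor 1000/500 = 2
Step 6: 8-fold → factor 8
Overall dilution factor = 15 × 6 × 20 × 12 × 2 × 8 = 3.456 × 10^5
Stock = 8.68 nM × 3.456 × 10^5 = 3.000 × 10^6 nM = 3.00 mM

3.00 mM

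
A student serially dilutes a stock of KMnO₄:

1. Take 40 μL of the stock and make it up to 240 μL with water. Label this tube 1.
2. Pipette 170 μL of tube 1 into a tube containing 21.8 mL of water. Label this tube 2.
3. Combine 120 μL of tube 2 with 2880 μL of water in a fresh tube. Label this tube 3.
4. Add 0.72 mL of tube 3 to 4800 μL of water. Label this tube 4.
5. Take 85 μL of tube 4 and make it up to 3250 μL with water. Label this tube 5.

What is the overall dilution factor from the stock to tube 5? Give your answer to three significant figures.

Step 1: 40 μL brought to 240 μL → factor 240/40 = 6
Step 2: 170 μL + 21.8 mL = 21970 μL total → factor 21970/170 = 129.24
Step 3: 120 μL + 2880 μL = 3000 μL total → factor 3000/120 = 25
Step 4: 0.72 mL + 4800 μL = 5.52 mL total → factor 5.52/0.72 = 7.6667
Step 5: 85 μL brought to 3250 μL → factor 3250/85 = 38.235
Overall dilution factor = 6 × 129.24 × 25 × 7.6667 × 38.235 = 5.6826 × 10^6

5.68 × 10^6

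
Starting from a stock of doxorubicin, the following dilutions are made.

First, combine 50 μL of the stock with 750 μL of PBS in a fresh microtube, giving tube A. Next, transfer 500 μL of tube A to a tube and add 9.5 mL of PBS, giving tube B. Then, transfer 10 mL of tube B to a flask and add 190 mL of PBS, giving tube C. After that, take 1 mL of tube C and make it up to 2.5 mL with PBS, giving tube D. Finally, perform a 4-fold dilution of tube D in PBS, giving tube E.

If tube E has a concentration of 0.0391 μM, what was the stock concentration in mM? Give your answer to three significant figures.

2.50 mM

Step 1: 50 μL + 750 μL = 800 μL total → factor 800/50 = 16
Step 2: 500 μL + 9.5 mL = 10000 μL total → factor 10000/500 = 20
Step 3: 10 mL + 190 mL = 200 mL total → factor 200/10 = 20
Step 4: 1 mL brought to 2.5 mL → factor 2.5/1 = 2.5
Step 5: 4-fold → factor 4
Overall dilution factor = 16 × 20 × 20 × 2.5 × 4 = 64000
Stock = 0.0391 μM × 64000 = 2502 μM = 2.50 mM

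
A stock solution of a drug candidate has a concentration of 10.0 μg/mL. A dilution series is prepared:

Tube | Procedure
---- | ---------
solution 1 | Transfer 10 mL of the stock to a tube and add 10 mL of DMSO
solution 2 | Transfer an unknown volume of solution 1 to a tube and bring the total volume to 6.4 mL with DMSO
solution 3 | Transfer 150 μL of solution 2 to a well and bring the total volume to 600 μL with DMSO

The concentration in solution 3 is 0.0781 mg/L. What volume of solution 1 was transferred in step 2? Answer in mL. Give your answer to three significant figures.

Step 1: 10 mL + 10 mL = 20 mL total → factor 20/10 = 2
Step 2: v brought to 6.4 mL → factor = 6.4 mL/v
Step 3: 150 μL brought to 600 μL → factor 600/150 = 4
Product of known-step factors = 8
Overall factor = 10.0 μg/mL / (0.0781 mg/L) = 128.04
Step-2 factor = 128.04 / 8 = 16.005
v = 6.4 mL / 16.005 = 0.400 mL

0.400 mL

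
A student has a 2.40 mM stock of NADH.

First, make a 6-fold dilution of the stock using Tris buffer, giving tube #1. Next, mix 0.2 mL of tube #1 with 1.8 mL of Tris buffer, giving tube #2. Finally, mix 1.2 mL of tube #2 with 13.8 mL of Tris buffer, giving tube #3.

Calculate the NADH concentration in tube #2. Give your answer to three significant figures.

Step 1: 6-fold → factor 6
Step 2: 0.2 mL + 1.8 mL = 2 mL total → factor 2/0.2 = 10
Dilution factor through tube #2 = 6 × 10 = 60
[tube #2] = 2.40 mM / 60 = 0.0400 mM

0.0400 mM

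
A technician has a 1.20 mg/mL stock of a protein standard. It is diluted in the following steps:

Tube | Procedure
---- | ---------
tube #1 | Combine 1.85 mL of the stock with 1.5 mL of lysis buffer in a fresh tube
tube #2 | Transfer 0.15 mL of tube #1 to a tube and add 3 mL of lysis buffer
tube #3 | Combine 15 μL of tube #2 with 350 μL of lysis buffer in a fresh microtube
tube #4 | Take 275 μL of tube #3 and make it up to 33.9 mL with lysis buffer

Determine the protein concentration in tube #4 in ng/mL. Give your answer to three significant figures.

Step 1: 1.85 mL + 1.5 mL = 3.35 mL total → factor 3.35/1.85 = 1.8108
Step 2: 0.15 mL + 3 mL = 3.15 mL total → factor 3.15/0.15 = 21
Step 3: 15 μL + 350 μL = 365 μL total → factor 365/15 = 24.333
Step 4: 275 μL brought to 33.9 mL → factor 33900/275 = 123.27
Overall dilution factor = 1.8108 × 21 × 24.333 × 123.27 = 1.1407 × 10^5
Final = 1.20 mg/mL / 1.1407 × 10^5 = 1.052 × 10^-5 mg/mL = 10.5 ng/mL

10.5 ng/mL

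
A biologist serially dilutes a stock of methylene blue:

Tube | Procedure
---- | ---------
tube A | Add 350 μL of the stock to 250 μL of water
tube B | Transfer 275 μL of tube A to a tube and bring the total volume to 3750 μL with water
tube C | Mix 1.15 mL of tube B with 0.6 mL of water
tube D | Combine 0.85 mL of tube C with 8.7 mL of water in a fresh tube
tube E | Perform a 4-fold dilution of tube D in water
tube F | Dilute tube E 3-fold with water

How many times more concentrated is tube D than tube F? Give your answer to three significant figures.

Step 1: 350 μL + 250 μL = 600 μL total → factor 600/350 = 1.7143
Step 2: 275 μL brought to 3750 μL → factor 3750/275 = 13.636
Step 3: 1.15 mL + 0.6 mL = 1.75 mL total → factor 1.75/1.15 = 1.5217
Step 4: 0.85 mL + 8.7 mL = 9.55 mL total → factor 9.55/0.85 = 11.235
Step 5: 4-fold → factor 4
Step 6: 3-fold → factor 3
Dilution factor to tube D = 399.67; to tube F = 4796.1
[tube D]/[tube F] = (factor to tube F)/(factor to tube D) = 4796.1/399.67 = 12.0

12.0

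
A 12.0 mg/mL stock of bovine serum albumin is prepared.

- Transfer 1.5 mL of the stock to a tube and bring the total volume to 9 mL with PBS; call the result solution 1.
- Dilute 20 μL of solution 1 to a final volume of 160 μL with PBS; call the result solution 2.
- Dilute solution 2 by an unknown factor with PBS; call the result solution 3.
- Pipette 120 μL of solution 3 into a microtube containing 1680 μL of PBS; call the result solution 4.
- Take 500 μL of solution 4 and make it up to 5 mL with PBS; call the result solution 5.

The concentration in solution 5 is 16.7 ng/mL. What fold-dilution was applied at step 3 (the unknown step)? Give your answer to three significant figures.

Step 1: 1.5 mL brought to 9 mL → factor 9/1.5 = 6
Step 2: 20 μL brought to 160 μL → factor 160/20 = 8
Step 3: unknown factor x
Step 4: 120 μL + 1680 μL = 1800 μL total → factor 1800/120 = 15
Step 5: 500 μL brought to 5 mL → factor 5000/500 = 10
Product of known-step factors = 7200
Overall factor = 12.0 mg/mL / (16.7 ng/mL) = 7.1856 × 10^5
x = 7.1856 × 10^5 / 7200 = 99.8

99.8-fold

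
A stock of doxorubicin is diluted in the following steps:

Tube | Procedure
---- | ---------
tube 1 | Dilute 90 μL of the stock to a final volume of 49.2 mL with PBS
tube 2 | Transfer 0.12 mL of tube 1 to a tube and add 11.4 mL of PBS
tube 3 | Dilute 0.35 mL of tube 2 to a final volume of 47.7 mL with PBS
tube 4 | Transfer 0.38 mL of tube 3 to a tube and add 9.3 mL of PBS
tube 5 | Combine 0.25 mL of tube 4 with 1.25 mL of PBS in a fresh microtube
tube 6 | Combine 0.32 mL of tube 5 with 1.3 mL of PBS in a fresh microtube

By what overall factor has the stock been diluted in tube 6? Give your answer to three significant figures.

Step 1: 90 μL brought to 49.2 mL → factor 49200/90 = 546.67
Step 2: 0.12 mL + 11.4 mL = 11.52 mL total → factor 11.52/0.12 = 96
Step 3: 0.35 mL brought to 47.7 mL → factor 47.7/0.35 = 136.29
Step 4: 0.38 mL + 9.3 mL = 9.68 mL total → factor 9.68/0.38 = 25.474
Step 5: 0.25 mL + 1.25 mL = 1.5 mL total → factor 1.5/0.25 = 6
Step 6: 0.32 mL + 1.3 mL = 1.62 mL total → factor 1.62/0.32 = 5.0625
Overall dilution factor = 546.67 × 96 × 136.29 × 25.474 × 6 × 5.0625 = 5.5342 × 10^9

5.53 × 10^9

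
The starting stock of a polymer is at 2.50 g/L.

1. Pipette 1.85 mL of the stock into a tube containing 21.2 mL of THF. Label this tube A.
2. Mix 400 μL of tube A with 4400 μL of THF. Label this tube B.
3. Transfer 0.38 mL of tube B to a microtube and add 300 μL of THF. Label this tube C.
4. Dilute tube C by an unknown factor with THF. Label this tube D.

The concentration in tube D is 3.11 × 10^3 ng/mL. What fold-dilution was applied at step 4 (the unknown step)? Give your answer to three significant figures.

Step 1: 1.85 mL + 21.2 mL = 23.05 mL total → factor 23.05/1.85 = 12.459
Step 2: 400 μL + 4400 μL = 4800 μL total → factor 4800/400 = 12
Step 3: 0.38 mL + 300 μL = 0.68 mL total → factor 0.68/0.38 = 1.7895
Step 4: unknown factor x
Product of known-step factors = 267.55
Overall factor = 2.50 g/L / (3.11 × 10^3 ng/mL) = 803.86
x = 803.86 / 267.55 = 3.00

3.00-fold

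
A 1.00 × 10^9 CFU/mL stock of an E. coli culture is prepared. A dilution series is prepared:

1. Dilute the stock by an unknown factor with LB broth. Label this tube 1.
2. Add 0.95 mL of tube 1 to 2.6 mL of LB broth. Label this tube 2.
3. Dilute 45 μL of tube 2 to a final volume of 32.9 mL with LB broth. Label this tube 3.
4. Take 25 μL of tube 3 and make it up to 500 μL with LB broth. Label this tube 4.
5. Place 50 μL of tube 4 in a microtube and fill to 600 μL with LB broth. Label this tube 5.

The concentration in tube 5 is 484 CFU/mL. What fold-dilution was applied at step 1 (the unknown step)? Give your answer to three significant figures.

3.15-fold

Step 1: unknown factor x
Step 2: 0.95 mL + 2.6 mL = 3.55 mL total → factor 3.55/0.95 = 3.7368
Step 3: 45 μL brought to 32.9 mL → factor 32900/45 = 731.11
Step 4: 25 μL brought to 500 μL → factor 500/25 = 20
Step 5: 50 μL brought to 600 μL → factor 600/50 = 12
Product of known-step factors = 6.5569 × 10^5
Overall factor = 1.00 × 10^9 CFU/mL / (484 CFU/mL) = 2.0661 × 10^6
x = 2.0661 × 10^6 / 6.5569 × 10^5 = 3.15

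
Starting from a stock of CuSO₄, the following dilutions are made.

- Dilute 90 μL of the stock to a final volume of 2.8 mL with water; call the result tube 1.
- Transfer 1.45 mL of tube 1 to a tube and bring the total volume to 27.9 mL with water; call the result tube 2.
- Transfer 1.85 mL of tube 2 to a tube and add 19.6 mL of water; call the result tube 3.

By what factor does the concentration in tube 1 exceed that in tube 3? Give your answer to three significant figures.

Step 1: 90 μL brought to 2.8 mL → factor 2800/90 = 31.111
Step 2: 1.45 mL brought to 27.9 mL → factor 27.9/1.45 = 19.241
Step 3: 1.85 mL + 19.6 mL = 21.45 mL total → factor 21.45/1.85 = 11.595
Dilution factor to tube 1 = 31.111; to tube 3 = 6940.8
[tube 1]/[tube 3] = (factor to tube 3)/(factor to tube 1) = 6940.8/31.111 = 223

223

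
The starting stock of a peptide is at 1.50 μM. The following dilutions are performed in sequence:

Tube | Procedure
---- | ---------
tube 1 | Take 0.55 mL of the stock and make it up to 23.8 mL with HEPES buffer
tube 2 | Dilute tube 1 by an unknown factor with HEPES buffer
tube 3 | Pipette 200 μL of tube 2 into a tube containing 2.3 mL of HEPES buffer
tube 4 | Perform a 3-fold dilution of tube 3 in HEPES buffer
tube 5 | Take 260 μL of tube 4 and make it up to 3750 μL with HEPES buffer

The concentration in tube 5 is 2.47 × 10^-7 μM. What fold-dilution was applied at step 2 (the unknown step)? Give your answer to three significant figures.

Step 1: 0.55 mL brought to 23.8 mL → factor 23.8/0.55 = 43.273
Step 2: unknown factor x
Step 3: 200 μL + 2.3 mL = 2500 μL total → factor 2500/200 = 12.5
Step 4: 3-fold → factor 3
Step 5: 260 μL brought to 3750 μL → factor 3750/260 = 14.423
Product of known-step factors = 23405
Overall factor = 1.50 μM / (2.47 × 10^-7 μM) = 6.0729 × 10^6
x = 6.0729 × 10^6 / 23405 = 259

259-fold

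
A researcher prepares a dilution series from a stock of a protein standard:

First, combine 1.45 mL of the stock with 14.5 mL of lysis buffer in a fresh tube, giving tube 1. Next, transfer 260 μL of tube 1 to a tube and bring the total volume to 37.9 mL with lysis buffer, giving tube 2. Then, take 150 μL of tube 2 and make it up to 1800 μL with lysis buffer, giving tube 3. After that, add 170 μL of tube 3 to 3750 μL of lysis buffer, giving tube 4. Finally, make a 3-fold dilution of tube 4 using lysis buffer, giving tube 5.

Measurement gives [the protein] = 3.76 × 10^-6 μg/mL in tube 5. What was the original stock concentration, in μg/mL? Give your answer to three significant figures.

Step 1: 1.45 mL + 14.5 mL = 15.95 mL total → factor 15.95/1.45 = 11
Step 2: 260 μL brought to 37.9 mL → factor 37900/260 = 145.77
Step 3: 150 μL brought to 1800 μL → factor 1800/150 = 12
Step 4: 170 μL + 3750 μL = 3920 μL total → factor 3920/170 = 23.059
Step 5: 3-fold → factor 3
Overall dilution factor = 11 × 145.77 × 12 × 23.059 × 3 = 1.3311 × 10^6
Stock = 3.76 × 10^-6 μg/mL × 1.3311 × 10^6 = 5.00 μg/mL

5.00 μg/mL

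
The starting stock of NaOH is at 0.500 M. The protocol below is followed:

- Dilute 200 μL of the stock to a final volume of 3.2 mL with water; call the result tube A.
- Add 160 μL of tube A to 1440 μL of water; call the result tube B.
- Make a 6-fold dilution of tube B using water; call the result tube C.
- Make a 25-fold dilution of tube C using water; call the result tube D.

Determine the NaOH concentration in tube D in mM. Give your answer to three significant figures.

Step 1: 200 μL brought to 3.2 mL → factor 3200/200 = 16
Step 2: 160 μL + 1440 μL = 1600 μL total → factor 1600/160 = 10
Step 3: 6-fold → factor 6
Step 4: 25-fold → factor 25
Overall dilution factor = 16 × 10 × 6 × 25 = 24000
Final = 0.500 M / 24000 = 2.083 × 10^-5 M = 0.0208 mM

0.0208 mM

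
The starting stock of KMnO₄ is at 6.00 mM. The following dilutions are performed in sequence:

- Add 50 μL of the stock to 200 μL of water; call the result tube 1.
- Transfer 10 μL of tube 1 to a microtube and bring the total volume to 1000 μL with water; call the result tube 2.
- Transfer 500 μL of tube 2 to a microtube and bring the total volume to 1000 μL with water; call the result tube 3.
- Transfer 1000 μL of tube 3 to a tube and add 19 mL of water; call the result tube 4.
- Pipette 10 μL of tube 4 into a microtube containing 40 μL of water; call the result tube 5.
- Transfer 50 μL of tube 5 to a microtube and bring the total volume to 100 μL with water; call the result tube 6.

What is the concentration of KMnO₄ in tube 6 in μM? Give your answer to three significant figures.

Step 1: 50 μL + 200 μL = 250 μL total → factor 250/50 = 5
Step 2: 10 μL brought to 1000 μL → factor 1000/10 = 100
Step 3: 500 μL brought to 1000 μL → factor 1000/500 = 2
Step 4: 1000 μL + 19 mL = 20000 μL total → factor 20000/1000 = 20
Step 5: 10 μL + 40 μL = 50 μL total → factor 50/10 = 5
Step 6: 50 μL brought to 100 μL → factor 100/50 = 2
Overall dilution factor = 5 × 100 × 2 × 20 × 5 × 2 = 2 × 10^5
Final = 6.00 mM / 2 × 10^5 = 3.000 × 10^-5 mM = 0.0300 μM

0.0300 μM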